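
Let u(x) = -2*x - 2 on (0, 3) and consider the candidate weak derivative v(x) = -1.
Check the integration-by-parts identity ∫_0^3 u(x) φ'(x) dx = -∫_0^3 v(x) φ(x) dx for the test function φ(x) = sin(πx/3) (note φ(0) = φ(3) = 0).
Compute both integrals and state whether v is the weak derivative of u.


LHS = 12/π, RHS = 6/π. No, v is not the weak derivative of u.

u(x) = -2*x - 2, classical derivative u'(x) = -2.
φ(x) = sin(πx/3), so φ'(x) = π*cos(π*x/3)/3.
Note φ(0) = φ(3) = 0, so the boundary term u·φ vanishes.
LHS = ∫_0^3 u(x) φ'(x) dx = ∫_0^3 (-2*π*x*cos(π*x/3)/3 - 2*π*cos(π*x/3)/3) dx. Term by term:
  ∫_0^3 -2*π*cos(π*x/3)/3 dx = 0;  ∫_0^3 -2*π*x*cos(π*x/3)/3 dx = 12/π.
Sum: 0 + 12/π = 12/π.
So LHS = 12/π.
∫_0^3 v(x) φ(x) dx = ∫_0^3 (-sin(π*x/3)) dx. Term by term:
  ∫_0^3 -sin(π*x/3) dx = -6/π.
So RHS = -∫_0^3 v(x) φ(x) dx = 6/π.
LHS − RHS = 6/π ≠ 0, so the identity fails.
(For a valid weak derivative the identity must hold for EVERY test function, in particular this one. The failure shows v is NOT the weak derivative of u.)
Correct weak derivative would be u'(x) = -2.


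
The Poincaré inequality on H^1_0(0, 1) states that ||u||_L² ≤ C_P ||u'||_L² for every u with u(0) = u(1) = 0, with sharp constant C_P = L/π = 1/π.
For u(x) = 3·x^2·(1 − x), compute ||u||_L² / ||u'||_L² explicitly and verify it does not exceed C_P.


||u||_L² / ||u'||_L² = sqrt(14)/14 < C_P = 1/π.

u(x) = 3·x^2·(1 − x), so u'(x) = 3*x*(2 - 3*x).
u(x) = 3·x^2·(1 − x) vanishes at x = 0 and x = 1, so u ∈ H^1_0(0, 1). Differentiate via the product rule and integrate the resulting polynomials term by term.
  ∫_0^1 u² dx = ∫_0^1 (9*x^6 - 18*x^5 + 9*x^4) dx. Term by term:
    ∫_0^1 9*x^6 dx = 9/7;  ∫_0^1 -18*x^5 dx = -3;  ∫_0^1 9*x^4 dx = 9/5.
  Sum: 9/7 − 3 + 9/5 = 3/35.
  ∫_0^1 (u')² dx = ∫_0^1 (81*x^4 - 108*x^3 + 36*x^2) dx. Term by term:
    ∫_0^1 81*x^4 dx = 81/5;  ∫_0^1 -108*x^3 dx = -27;  ∫_0^1 36*x^2 dx = 12.
  Sum: 81/5 − 27 + 12 = 6/5.
∫_0^1 u² dx = 3/35, so ||u||_L² = sqrt(105)/35.
∫_0^1 (u')² dx = 6/5, so ||u'||_L² = sqrt(30)/5.
Ratio ||u||_L² / ||u'||_L² = sqrt(14)/14.
Sharp Poincaré constant on H^1_0(0, 1) is C_P = L/π = 1/π, achieved by sin(π·x).
A polynomial bump cannot attain the sharp Poincaré constant (only the first sine eigenfunction does), so the ratio is strictly less than C_P, consistent with ||u||_L² ≤ C_P ||u'||_L².


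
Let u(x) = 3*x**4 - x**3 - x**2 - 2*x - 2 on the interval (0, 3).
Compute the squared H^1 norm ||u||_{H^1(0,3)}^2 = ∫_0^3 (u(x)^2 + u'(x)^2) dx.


||u||_{H^1}^2 = 6403071/140

The H^1 norm (squared) on an interval (0, L) is
  ||u||_{H^1}^2 = ∫_0^L u(x)^2 dx + ∫_0^L u'(x)^2 dx.
Compute u'(x) = 12*x**3 - 3*x**2 - 2*x - 2.
Then u(x)^2 = 9*x**8 - 6*x**7 - 5*x**6 - 10*x**5 - 7*x**4 + 8*x**3 + 8*x**2 + 8*x + 4 and u'(x)^2 = 144*x**6 - 72*x**5 - 39*x**4 - 36*x**3 + 16*x**2 + 8*x + 4.
Integrate each monomial from 0 to 3 using ∫_0^3 c·x^n dx = c·3^(n+1)/(n+1):
  ∫_0^3 u(x)^2 dx = ∫_0^3 (9*x^8 - 6*x^7 - 5*x^6 - 10*x^5 - 7*x^4 + 8*x^3 + 8*x^2 + 8*x + 4) dx. Term by term:
    ∫_0^3 9*x^8 dx = 19683;  ∫_0^3 -6*x^7 dx = -19683/4;  ∫_0^3 -5*x^6 dx = -10935/7;
    ∫_0^3 -10*x^5 dx = -1215;  ∫_0^3 -7*x^4 dx = -1701/5;  ∫_0^3 8*x^3 dx = 162;
    ∫_0^3 8*x^2 dx = 72;  ∫_0^3 8*x dx = 36;  ∫_0^3 4 dx = 12.
  Sum: 19683 − 19683/4 − 10935/7 − 1215 − 1701/5 + 162 + 72 + 36 + 12 = 1669767/140.
  ∫_0^3 u'(x)^2 dx = ∫_0^3 (144*x^6 - 72*x^5 - 39*x^4 - 36*x^3 + 16*x^2 + 8*x + 4) dx. Term by term:
    ∫_0^3 144*x^6 dx = 314928/7;  ∫_0^3 -72*x^5 dx = -8748;  ∫_0^3 -39*x^4 dx = -9477/5;
    ∫_0^3 -36*x^3 dx = -729;  ∫_0^3 16*x^2 dx = 144;  ∫_0^3 8*x dx = 36;
    ∫_0^3 4 dx = 12.
  Sum: 314928/7 − 8748 − 9477/5 − 729 + 144 + 36 + 12 = 1183326/35.
Adding: ||u||_{H^1}^2 = 1669767/140 + 1183326/35 = 6403071/140.


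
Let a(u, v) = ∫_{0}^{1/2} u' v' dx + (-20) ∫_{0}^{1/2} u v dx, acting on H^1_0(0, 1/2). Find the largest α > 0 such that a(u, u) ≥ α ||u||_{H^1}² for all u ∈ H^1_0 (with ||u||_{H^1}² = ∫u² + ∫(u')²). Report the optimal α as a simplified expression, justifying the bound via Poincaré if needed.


α = 4*(-5 + π^2)/(1 + 4*π^2)

Coercivity of a(·,·) on H^1_0(0, 1/2) means a(u, u) ≥ α ||u||_{H^1}² for every u ∈ H^1_0.
The interval has length L = 1/2, and Poincaré/coercivity depend only on L. Here a(u, u) = ∫(u')² + (-20)·∫u².
Here c = -20 < 0 with |c| < (π/L)² = 4*π^2, so coercivity still holds. The condition a(u,u) ≥ α||u||_{H^1}² reads (1−α)∫(u')² ≥ (α−c)∫u². Any admissible α is ≤ 1 (rapidly oscillating u have ∫u²/∫(u')² → 0), and α = 1 would force 0 ≥ (1−c)∫u², impossible since c < 1; so 1−α > 0. By the sharp Poincaré inequality on H^1_0 of an interval of length L, ∫(u')² ≥ (π/L)²∫u² with equality for the first sine mode sin(π(x−x₀)/L) (x₀ the left endpoint), so the inequality holds for all u iff (1−α)(π/L)² ≥ α − c, i.e. α ≤ ((π/L)² + c)/((π/L)² + 1) = (1 + c(L/π)²)/(1 + (L/π)²). (Direct route, valid since c ≤ 0: Poincaré gives c∫u² ≥ c(L/π)²∫(u')², so a(u,u) ≥ (1 + c(L/π)²)∫(u')², while ||u||_{H^1}² ≤ (1 + (L/π)²)∫(u')²; dividing yields the same α.) With (π/L)² = 4*π^2 and c = -20, the largest admissible constant is α = ((π/L)² + c)/((π/L)² + 1).
Simplifying, α = 4*(-5 + π^2)/(1 + 4*π^2).


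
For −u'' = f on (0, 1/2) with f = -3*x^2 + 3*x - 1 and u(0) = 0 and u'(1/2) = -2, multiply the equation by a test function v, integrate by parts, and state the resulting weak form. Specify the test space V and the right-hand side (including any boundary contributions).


V = {v ∈ H^1(0, 1/2) : v(0) = 0} (test functions vanish at x = 0 where u is specified); weak form: ∫_0^1/2 u'v' dx = ∫_0^1/2 (-3*x^2 + 3*x - 1) v dx − 2·v(1/2) for all v ∈ V.

Multiply both sides by a test function v and integrate from 0 to 1/2:
  ∫_0^1/2 −u''(x) v(x) dx = ∫_0^1/2 f(x) v(x) dx.
Integrate the LHS by parts once:
  ∫_0^1/2 −u'' v dx = −[u'(x) v(x)]_0^1/2 + ∫_0^1/2 u'(x) v'(x) dx.
Thus ∫_0^1/2 u'(x) v'(x) dx = ∫_0^1/2 f(x) v(x) dx + [u'(x) v(x)]_0^1/2.
Choose V so that boundary terms are either known or forced to vanish.
Mixed BC: u(0) = 0 (Dirichlet) and u'(1/2) = -2 (Neumann). Define V = {v ∈ H^1(0, 1/2) : v(0) = 0}. Then [u' v]_0^1/2 = u'(1/2)·v(1/2) − u'(0)·0 = − 2·v(1/2).
Weak formulation: find u (satisfying any essential BC) such that ∫_0^1/2 u'(x) v'(x) dx = ∫_0^1/2 f v dx − 2·v(1/2) for all v ∈ V (Dirichlet at 0 absorbed into V; Neumann datum at x = 1/2 contributes the boundary term).
Substituting f(x) = -3*x^2 + 3*x - 1, the right-hand side is ∫_0^1/2 (-3*x^2 + 3*x - 1) v dx − 2·v(1/2).


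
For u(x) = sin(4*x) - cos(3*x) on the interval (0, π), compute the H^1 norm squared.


||u||_{H^1(0,π)}^2 = -160/7 + 27*π/2

u'(x) = 3*sin(3*x) + 4*cos(4*x).
Expand u² and (u')² and integrate term by term on (0, π), using: for integers n ≥ 1, ∫_0^π sin²(nx) dx = ∫_0^π cos²(nx) dx = π/2; for n ≠ n', ∫_0^π sin(nx)sin(n'x) dx = ∫_0^π cos(nx)cos(n'x) dx = 0; and by product-to-sum, ∫_0^π sin(nx)cos(n'x) dx = ½∫_0^π [sin((n+n')x) + sin((n−n')x)] dx, which is 0 when n+n' is even and 2n/(n²−n'²) when n+n' is odd (it need not vanish on (0, π)).
  u² squared terms: (-1)²·∫cos(3x)² dx = 1·π/2 = π/2;  (1)²·∫sin(4x)² dx = 1·π/2 = π/2.
  u² cross terms: 2·(-1)·(1)·∫cos(3x)·sin(4x) dx = -2·(8/7) = -16/7.
  So ∫_0^π u² dx = π/2 + π/2 − 16/7 = -16/7 + π.
  (u')² squared terms: (3)²·∫sin(3x)² dx = 9·π/2 = 9*π/2;  (4)²·∫cos(4x)² dx = 16·π/2 = 8*π.
  (u')² cross terms: 2·(3)·(4)·∫sin(3x)·cos(4x) dx = 24·(-6/7) = -144/7.
  So ∫_0^π (u')² dx = 9*π/2 + 8*π − 144/7 = -144/7 + 25*π/2.
||u||_{H^1}^2 = (-16/7 + π) + (-144/7 + 25*π/2) = -160/7 + 27*π/2.


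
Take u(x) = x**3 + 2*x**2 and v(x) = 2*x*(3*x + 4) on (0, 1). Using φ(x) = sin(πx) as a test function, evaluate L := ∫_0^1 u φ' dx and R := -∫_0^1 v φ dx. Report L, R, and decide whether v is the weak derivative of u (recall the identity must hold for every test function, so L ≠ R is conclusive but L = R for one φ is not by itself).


LHS = -7/π + 12/π^3, RHS = -14/π + 24/π^3. No, v is not the weak derivative of u.

u(x) = x**3 + 2*x**2, classical derivative u'(x) = 3*x**2 + 4*x.
φ(x) = sin(πx), so φ'(x) = π*cos(π*x).
Note φ(0) = φ(1) = 0, so the boundary term u·φ vanishes.
LHS = ∫_0^1 u(x) φ'(x) dx = ∫_0^1 (π*x^3*cos(π*x) + 2*π*x^2*cos(π*x)) dx. Term by term:
  ∫_0^1 π*x^3*cos(π*x) dx = -3/π + 12/π^3;  ∫_0^1 2*π*x^2*cos(π*x) dx = -4/π.
Sum: -3/π + 12/π^3 − 4/π = -7/π + 12/π^3.
So LHS = -7/π + 12/π^3.
∫_0^1 v(x) φ(x) dx = ∫_0^1 (6*x^2*sin(π*x) + 8*x*sin(π*x)) dx. Term by term:
  ∫_0^1 6*x^2*sin(π*x) dx = -24/π^3 + 6/π;  ∫_0^1 8*x*sin(π*x) dx = 8/π.
Sum: -24/π^3 + 6/π + 8/π = -24/π^3 + 14/π.
So RHS = -∫_0^1 v(x) φ(x) dx = -14/π + 24/π^3.
LHS − RHS = -12/π^3 + 7/π ≠ 0, so the identity fails.
(For a valid weak derivative the identity must hold for EVERY test function, in particular this one. The failure shows v is NOT the weak derivative of u.)
Correct weak derivative would be u'(x) = 3*x**2 + 4*x.


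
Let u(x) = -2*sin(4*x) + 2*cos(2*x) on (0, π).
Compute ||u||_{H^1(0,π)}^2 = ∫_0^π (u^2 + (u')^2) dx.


||u||_{H^1(0,π)}^2 = 44*π

u'(x) = -4*sin(2*x) - 8*cos(4*x).
Expand u² and (u')² and integrate term by term on (0, π), using: for integers n ≥ 1, ∫_0^π sin²(nx) dx = ∫_0^π cos²(nx) dx = π/2; for n ≠ n', ∫_0^π sin(nx)sin(n'x) dx = ∫_0^π cos(nx)cos(n'x) dx = 0; and by product-to-sum, ∫_0^π sin(nx)cos(n'x) dx = ½∫_0^π [sin((n+n')x) + sin((n−n')x)] dx, which is 0 when n+n' is even and 2n/(n²−n'²) when n+n' is odd (it need not vanish on (0, π)).
  u² squared terms: (-2)²·∫sin(4x)² dx = 4·π/2 = 2*π;  (2)²·∫cos(2x)² dx = 4·π/2 = 2*π.
  u² cross terms: 2·(-2)·(2)·∫sin(4x)·cos(2x) dx = -8·(0) = 0.
  So ∫_0^π u² dx = 2*π + 2*π + 0 = 4*π.
  (u')² squared terms: (-8)²·∫cos(4x)² dx = 64·π/2 = 32*π;  (-4)²·∫sin(2x)² dx = 16·π/2 = 8*π.
  (u')² cross terms: 2·(-8)·(-4)·∫cos(4x)·sin(2x) dx = 64·(0) = 0.
  So ∫_0^π (u')² dx = 32*π + 8*π + 0 = 40*π.
||u||_{H^1}^2 = (4*π) + (40*π) = 44*π.


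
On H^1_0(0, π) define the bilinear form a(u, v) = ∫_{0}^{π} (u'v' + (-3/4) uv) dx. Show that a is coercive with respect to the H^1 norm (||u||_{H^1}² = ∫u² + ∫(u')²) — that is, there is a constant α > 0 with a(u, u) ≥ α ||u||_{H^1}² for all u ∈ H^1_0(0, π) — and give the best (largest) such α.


α = 1/8

Coercivity of a(·,·) on H^1_0(0, π) means a(u, u) ≥ α ||u||_{H^1}² for every u ∈ H^1_0.
The interval has length L = π, and Poincaré/coercivity depend only on L. Here a(u, u) = ∫(u')² + (-3/4)·∫u².
Here c = -3/4 < 0 with |c| < (π/L)² = 1, so coercivity still holds. The condition a(u,u) ≥ α||u||_{H^1}² reads (1−α)∫(u')² ≥ (α−c)∫u². Any admissible α is ≤ 1 (rapidly oscillating u have ∫u²/∫(u')² → 0), and α = 1 would force 0 ≥ (1−c)∫u², impossible since c < 1; so 1−α > 0. By the sharp Poincaré inequality on H^1_0 of an interval of length L, ∫(u')² ≥ (π/L)²∫u² with equality for the first sine mode sin(π(x−x₀)/L) (x₀ the left endpoint), so the inequality holds for all u iff (1−α)(π/L)² ≥ α − c, i.e. α ≤ ((π/L)² + c)/((π/L)² + 1) = (1 + c(L/π)²)/(1 + (L/π)²). (Direct route, valid since c ≤ 0: Poincaré gives c∫u² ≥ c(L/π)²∫(u')², so a(u,u) ≥ (1 + c(L/π)²)∫(u')², while ||u||_{H^1}² ≤ (1 + (L/π)²)∫(u')²; dividing yields the same α.) With (π/L)² = 1 and c = -3/4, the largest admissible constant is α = ((π/L)² + c)/((π/L)² + 1).
Simplifying, α = 1/8.


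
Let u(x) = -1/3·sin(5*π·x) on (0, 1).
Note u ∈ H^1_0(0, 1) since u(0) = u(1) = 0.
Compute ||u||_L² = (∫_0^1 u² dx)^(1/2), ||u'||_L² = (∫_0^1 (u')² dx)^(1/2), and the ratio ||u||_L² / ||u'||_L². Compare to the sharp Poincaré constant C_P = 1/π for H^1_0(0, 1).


||u||_L² / ||u'||_L² = 1/(5*π) < C_P = 1/π.

u(x) = -1/3·sin(5*π·x), so u'(x) = -5*π*cos(5*π*x)/3.
Writing u(x) = A·sin(kπx/L) with A = -1/3 and k = 5, use ∫_0^L sin²(kπx/L) dx = L/2 and ∫_0^L cos²(kπx/L) dx = L/2.
u² = 1/9·sin²(5*π·x) and (u')² = 25*π^2/9·cos²(5*π·x), and each of sin², cos² integrates to L/2 = 1/2 over (0, 1).
∫_0^1 u² dx = 1/18, so ||u||_L² = sqrt(2)/6.
∫_0^1 (u')² dx = 25*π^2/18, so ||u'||_L² = 5*sqrt(2)*π/6.
Ratio ||u||_L² / ||u'||_L² = 1/(5*π).
Sharp Poincaré constant on H^1_0(0, 1) is C_P = L/π = 1/π, achieved by sin(π·x).
This is the k = 5 harmonic; the ratio L/(kπ) is strictly less than C_P = L/π, consistent with the sharp inequality ||u||_L² ≤ C_P ||u'||_L².


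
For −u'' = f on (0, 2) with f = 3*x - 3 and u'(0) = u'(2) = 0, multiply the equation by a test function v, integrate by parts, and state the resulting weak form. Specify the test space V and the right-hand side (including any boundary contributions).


V = H^1(0, 2) (no boundary constraint on v; u is determined up to an additive constant); weak form: ∫_0^2 u'v' dx = ∫_0^2 (3*x - 3) v dx for all v ∈ V.

Multiply both sides by a test function v and integrate from 0 to 2:
  ∫_0^2 −u''(x) v(x) dx = ∫_0^2 f(x) v(x) dx.
Integrate the LHS by parts once:
  ∫_0^2 −u'' v dx = −[u'(x) v(x)]_0^2 + ∫_0^2 u'(x) v'(x) dx.
Thus ∫_0^2 u'(x) v'(x) dx = ∫_0^2 f(x) v(x) dx + [u'(x) v(x)]_0^2.
Choose V so that boundary terms are either known or forced to vanish.
u has homogeneous Neumann: u'(0) = u'(2) = 0. So [u' v]_0^2 = 0·v(2) − 0·v(0) = 0 for any v; take V = H^1(0, 2).
Weak formulation: find u (satisfying any essential BC) such that ∫_0^2 u'(x) v'(x) dx = ∫_0^2 f v dx for all v ∈ V (homogeneous Neumann, so boundary terms vanish).
Substituting f(x) = 3*x - 3, the right-hand side is ∫_0^2 (3*x - 3) v dx.
Compatibility check (pure Neumann): taking v ≡ 1 ∈ V gives 0 = ∫_0^2 f dx + (0) − (0), i.e. ∫_0^2 f dx must equal u'(0) − u'(2) = 0. Indeed ∫_0^2 (3*x - 3) dx = 0, so the data are compatible. The solution is then unique only up to an additive constant (fix it e.g. by requiring ∫_0^2 u dx = 0).


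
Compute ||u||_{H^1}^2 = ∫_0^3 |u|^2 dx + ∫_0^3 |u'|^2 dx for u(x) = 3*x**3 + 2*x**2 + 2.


||u||_{H^1}^2 = 72309/7

The H^1 norm (squared) on an interval (0, L) is
  ||u||_{H^1}^2 = ∫_0^L u(x)^2 dx + ∫_0^L u'(x)^2 dx.
Compute u'(x) = 9*x**2 + 4*x.
Then u(x)^2 = 9*x**6 + 12*x**5 + 4*x**4 + 12*x**3 + 8*x**2 + 4 and u'(x)^2 = 81*x**4 + 72*x**3 + 16*x**2.
Integrate each monomial from 0 to 3 using ∫_0^3 c·x^n dx = c·3^(n+1)/(n+1):
  ∫_0^3 u(x)^2 dx = ∫_0^3 (9*x^6 + 12*x^5 + 4*x^4 + 12*x^3 + 8*x^2 + 4) dx. Term by term:
    ∫_0^3 9*x^6 dx = 19683/7;  ∫_0^3 12*x^5 dx = 1458;  ∫_0^3 4*x^4 dx = 972/5;
    ∫_0^3 12*x^3 dx = 243;  ∫_0^3 8*x^2 dx = 72;  ∫_0^3 4 dx = 12.
  Sum: 19683/7 + 1458 + 972/5 + 243 + 72 + 12 = 167694/35.
  ∫_0^3 u'(x)^2 dx = ∫_0^3 (81*x^4 + 72*x^3 + 16*x^2) dx. Term by term:
    ∫_0^3 81*x^4 dx = 19683/5;  ∫_0^3 72*x^3 dx = 1458;  ∫_0^3 16*x^2 dx = 144.
  Sum: 19683/5 + 1458 + 144 = 27693/5.
Adding: ||u||_{H^1}^2 = 167694/35 + 27693/5 = 72309/7.


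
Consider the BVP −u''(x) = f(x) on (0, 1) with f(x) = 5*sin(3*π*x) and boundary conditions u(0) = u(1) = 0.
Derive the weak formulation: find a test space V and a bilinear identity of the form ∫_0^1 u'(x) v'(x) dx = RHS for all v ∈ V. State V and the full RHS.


V = H^1_0(0, 1) (so v(0) = v(1) = 0); weak form: ∫_0^1 u'v' dx = ∫_0^1 (5*sin(3*π*x)) v dx for all v ∈ V.

Multiply both sides by a test function v and integrate from 0 to 1:
  ∫_0^1 −u''(x) v(x) dx = ∫_0^1 f(x) v(x) dx.
Integrate the LHS by parts once:
  ∫_0^1 −u'' v dx = −[u'(x) v(x)]_0^1 + ∫_0^1 u'(x) v'(x) dx.
Thus ∫_0^1 u'(x) v'(x) dx = ∫_0^1 f(x) v(x) dx + [u'(x) v(x)]_0^1.
Choose V so that boundary terms are either known or forced to vanish.
u is Dirichlet: u(0) = u(1) = 0. Let V = H^1_0(0, 1); then v(0) = v(1) = 0, and [u' v]_0^1 = 0.
Weak formulation: find u (satisfying any essential BC) such that ∫_0^1 u'(x) v'(x) dx = ∫_0^1 f v dx for all v ∈ V.
Substituting f(x) = 5*sin(3*π*x), the right-hand side is ∫_0^1 (5*sin(3*π*x)) v dx.


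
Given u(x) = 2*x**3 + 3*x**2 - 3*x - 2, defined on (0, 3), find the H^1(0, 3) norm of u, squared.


||u||_{H^1}^2 = 360291/70

The H^1 norm (squared) on an interval (0, L) is
  ||u||_{H^1}^2 = ∫_0^L u(x)^2 dx + ∫_0^L u'(x)^2 dx.
Compute u'(x) = 6*x**2 + 6*x - 3.
Then u(x)^2 = 4*x**6 + 12*x**5 - 3*x**4 - 26*x**3 - 3*x**2 + 12*x + 4 and u'(x)^2 = 36*x**4 + 72*x**3 - 36*x + 9.
Integrate each monomial from 0 to 3 using ∫_0^3 c·x^n dx = c·3^(n+1)/(n+1):
  ∫_0^3 u(x)^2 dx = ∫_0^3 (4*x^6 + 12*x^5 - 3*x^4 - 26*x^3 - 3*x^2 + 12*x + 4) dx. Term by term:
    ∫_0^3 4*x^6 dx = 8748/7;  ∫_0^3 12*x^5 dx = 1458;  ∫_0^3 -3*x^4 dx = -729/5;
    ∫_0^3 -26*x^3 dx = -1053/2;  ∫_0^3 -3*x^2 dx = -27;  ∫_0^3 12*x dx = 54;
    ∫_0^3 4 dx = 12.
  Sum: 8748/7 + 1458 − 729/5 − 1053/2 − 27 + 54 + 12 = 145209/70.
  ∫_0^3 u'(x)^2 dx = ∫_0^3 (36*x^4 + 72*x^3 - 36*x + 9) dx. Term by term:
    ∫_0^3 36*x^4 dx = 8748/5;  ∫_0^3 72*x^3 dx = 1458;  ∫_0^3 -36*x dx = -162;
    ∫_0^3 9 dx = 27.
  Sum: 8748/5 + 1458 − 162 + 27 = 15363/5.
Adding: ||u||_{H^1}^2 = 145209/70 + 15363/5 = 360291/70.


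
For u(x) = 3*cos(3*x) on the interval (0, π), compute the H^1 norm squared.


||u||_{H^1(0,π)}^2 = 45*π

u'(x) = -9*sin(3*x).
Expand u² and (u')² and integrate term by term on (0, π), using: for integers n ≥ 1, ∫_0^π sin²(nx) dx = ∫_0^π cos²(nx) dx = π/2; for n ≠ n', ∫_0^π sin(nx)sin(n'x) dx = ∫_0^π cos(nx)cos(n'x) dx = 0; and by product-to-sum, ∫_0^π sin(nx)cos(n'x) dx = ½∫_0^π [sin((n+n')x) + sin((n−n')x)] dx, which is 0 when n+n' is even and 2n/(n²−n'²) when n+n' is odd (it need not vanish on (0, π)).
  u² squared terms: (3)²·∫cos(3x)² dx = 9·π/2 = 9*π/2.
  So ∫_0^π u² dx = 9*π/2.
  (u')² squared terms: (-9)²·∫sin(3x)² dx = 81·π/2 = 81*π/2.
  So ∫_0^π (u')² dx = 81*π/2.
||u||_{H^1}^2 = (9*π/2) + (81*π/2) = 45*π.


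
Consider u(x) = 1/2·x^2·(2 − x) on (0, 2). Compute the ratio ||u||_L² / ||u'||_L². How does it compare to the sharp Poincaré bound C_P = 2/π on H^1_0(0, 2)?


||u||_L² / ||u'||_L² = sqrt(14)/7 < C_P = 2/π.

u(x) = 1/2·x^2·(2 − x), so u'(x) = x*(4 - 3*x)/2.
u(x) = 1/2·x^2·(2 − x) vanishes at x = 0 and x = 2, so u ∈ H^1_0(0, 2). Differentiate via the product rule and integrate the resulting polynomials term by term.
  ∫_0^2 u² dx = ∫_0^2 (x^6/4 - x^5 + x^4) dx. Term by term:
    ∫_0^2 x^6/4 dx = 32/7;  ∫_0^2 -x^5 dx = -32/3;  ∫_0^2 x^4 dx = 32/5.
  Sum: 32/7 − 32/3 + 32/5 = 32/105.
  ∫_0^2 (u')² dx = ∫_0^2 (9*x^4/4 - 6*x^3 + 4*x^2) dx. Term by term:
    ∫_0^2 9*x^4/4 dx = 72/5;  ∫_0^2 -6*x^3 dx = -24;  ∫_0^2 4*x^2 dx = 32/3.
  Sum: 72/5 − 24 + 32/3 = 16/15.
∫_0^2 u² dx = 32/105, so ||u||_L² = 4*sqrt(210)/105.
∫_0^2 (u')² dx = 16/15, so ||u'||_L² = 4*sqrt(15)/15.
Ratio ||u||_L² / ||u'||_L² = sqrt(14)/7.
Sharp Poincaré constant on H^1_0(0, 2) is C_P = L/π = 2/π, achieved by sin(π/2·x).
A polynomial bump cannot attain the sharp Poincaré constant (only the first sine eigenfunction does), so the ratio is strictly less than C_P, consistent with ||u||_L² ≤ C_P ||u'||_L².


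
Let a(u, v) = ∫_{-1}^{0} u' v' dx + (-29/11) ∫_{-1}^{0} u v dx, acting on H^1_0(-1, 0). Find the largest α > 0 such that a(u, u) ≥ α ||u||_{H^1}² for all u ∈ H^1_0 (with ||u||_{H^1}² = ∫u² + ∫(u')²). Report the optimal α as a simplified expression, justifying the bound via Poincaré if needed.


α = (-29/11 + π^2)/(1 + π^2)

Coercivity of a(·,·) on H^1_0(-1, 0) means a(u, u) ≥ α ||u||_{H^1}² for every u ∈ H^1_0.
The interval has length L = 1, and Poincaré/coercivity depend only on L. Here a(u, u) = ∫(u')² + (-29/11)·∫u².
Here c = -29/11 < 0 with |c| < (π/L)² = π^2, so coercivity still holds. The condition a(u,u) ≥ α||u||_{H^1}² reads (1−α)∫(u')² ≥ (α−c)∫u². Any admissible α is ≤ 1 (rapidly oscillating u have ∫u²/∫(u')² → 0), and α = 1 would force 0 ≥ (1−c)∫u², impossible since c < 1; so 1−α > 0. By the sharp Poincaré inequality on H^1_0 of an interval of length L, ∫(u')² ≥ (π/L)²∫u² with equality for the first sine mode sin(π(x−x₀)/L) (x₀ the left endpoint), so the inequality holds for all u iff (1−α)(π/L)² ≥ α − c, i.e. α ≤ ((π/L)² + c)/((π/L)² + 1) = (1 + c(L/π)²)/(1 + (L/π)²). (Direct route, valid since c ≤ 0: Poincaré gives c∫u² ≥ c(L/π)²∫(u')², so a(u,u) ≥ (1 + c(L/π)²)∫(u')², while ||u||_{H^1}² ≤ (1 + (L/π)²)∫(u')²; dividing yields the same α.) With (π/L)² = π^2 and c = -29/11, the largest admissible constant is α = ((π/L)² + c)/((π/L)² + 1).
Simplifying, α = (-29/11 + π^2)/(1 + π^2).


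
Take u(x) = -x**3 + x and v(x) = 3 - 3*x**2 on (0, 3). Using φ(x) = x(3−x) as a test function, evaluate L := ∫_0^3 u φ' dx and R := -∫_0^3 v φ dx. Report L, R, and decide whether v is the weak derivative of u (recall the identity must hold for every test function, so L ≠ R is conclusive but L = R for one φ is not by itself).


LHS = 639/20, RHS = 459/20. No, v is not the weak derivative of u.

u(x) = -x**3 + x, classical derivative u'(x) = 1 - 3*x**2.
φ(x) = x(3−x), so φ'(x) = 3 - 2*x.
Note φ(0) = φ(3) = 0, so the boundary term u·φ vanishes.
LHS = ∫_0^3 u(x) φ'(x) dx = ∫_0^3 (2*x^4 - 3*x^3 - 2*x^2 + 3*x) dx. Term by term:
  ∫_0^3 2*x^4 dx = 486/5;  ∫_0^3 -3*x^3 dx = -243/4;  ∫_0^3 -2*x^2 dx = -18;
  ∫_0^3 3*x dx = 27/2.
Sum: 486/5 − 243/4 − 18 + 27/2 = 639/20.
So LHS = 639/20.
∫_0^3 v(x) φ(x) dx = ∫_0^3 (3*x^4 - 9*x^3 - 3*x^2 + 9*x) dx. Term by term:
  ∫_0^3 3*x^4 dx = 729/5;  ∫_0^3 -9*x^3 dx = -729/4;  ∫_0^3 -3*x^2 dx = -27;
  ∫_0^3 9*x dx = 81/2.
Sum: 729/5 − 729/4 − 27 + 81/2 = -459/20.
So RHS = -∫_0^3 v(x) φ(x) dx = 459/20.
LHS − RHS = 9 ≠ 0, so the identity fails.
(For a valid weak derivative the identity must hold for EVERY test function, in particular this one. The failure shows v is NOT the weak derivative of u.)
Correct weak derivative would be u'(x) = 1 - 3*x**2.


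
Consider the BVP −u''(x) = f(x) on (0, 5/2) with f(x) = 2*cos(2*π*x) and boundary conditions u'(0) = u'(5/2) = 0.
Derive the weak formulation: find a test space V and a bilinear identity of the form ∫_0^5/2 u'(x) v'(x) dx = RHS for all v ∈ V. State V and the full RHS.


V = H^1(0, 5/2) (no boundary constraint on v; u is determined up to an additive constant); weak form: ∫_0^5/2 u'v' dx = ∫_0^5/2 (2*cos(2*π*x)) v dx for all v ∈ V.

Multiply both sides by a test function v and integrate from 0 to 5/2:
  ∫_0^5/2 −u''(x) v(x) dx = ∫_0^5/2 f(x) v(x) dx.
Integrate the LHS by parts once:
  ∫_0^5/2 −u'' v dx = −[u'(x) v(x)]_0^5/2 + ∫_0^5/2 u'(x) v'(x) dx.
Thus ∫_0^5/2 u'(x) v'(x) dx = ∫_0^5/2 f(x) v(x) dx + [u'(x) v(x)]_0^5/2.
Choose V so that boundary terms are either known or forced to vanish.
u has homogeneous Neumann: u'(0) = u'(5/2) = 0. So [u' v]_0^5/2 = 0·v(5/2) − 0·v(0) = 0 for any v; take V = H^1(0, 5/2).
Weak formulation: find u (satisfying any essential BC) such that ∫_0^5/2 u'(x) v'(x) dx = ∫_0^5/2 f v dx for all v ∈ V (homogeneous Neumann, so boundary terms vanish).
Substituting f(x) = 2*cos(2*π*x), the right-hand side is ∫_0^5/2 (2*cos(2*π*x)) v dx.
Compatibility check (pure Neumann): taking v ≡ 1 ∈ V gives 0 = ∫_0^5/2 f dx + (0) − (0), i.e. ∫_0^5/2 f dx must equal u'(0) − u'(5/2) = 0. Indeed ∫_0^5/2 (2*cos(2*π*x)) dx = 0, so the data are compatible. The solution is then unique only up to an additive constant (fix it e.g. by requiring ∫_0^5/2 u dx = 0).


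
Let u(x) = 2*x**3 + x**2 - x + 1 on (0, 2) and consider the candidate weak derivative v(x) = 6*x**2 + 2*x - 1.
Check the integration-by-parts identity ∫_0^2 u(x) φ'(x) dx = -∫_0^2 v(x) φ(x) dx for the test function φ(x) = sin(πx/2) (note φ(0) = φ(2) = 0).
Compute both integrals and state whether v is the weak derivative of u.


LHS = -52/π + 192/π^3, RHS = -52/π + 192/π^3. Yes, v = u' weakly.

u(x) = 2*x**3 + x**2 - x + 1, classical derivative u'(x) = 6*x**2 + 2*x - 1.
φ(x) = sin(πx/2), so φ'(x) = π*cos(π*x/2)/2.
Note φ(0) = φ(2) = 0, so the boundary term u·φ vanishes.
LHS = ∫_0^2 u(x) φ'(x) dx = ∫_0^2 (π*x^3*cos(π*x/2) + π*x^2*cos(π*x/2)/2 - π*x*cos(π*x/2)/2 + π*cos(π*x/2)/2) dx. Term by term:
  ∫_0^2 π*cos(π*x/2)/2 dx = 0;  ∫_0^2 π*x^3*cos(π*x/2) dx = -48/π + 192/π^3;  ∫_0^2 π*x^2*cos(π*x/2)/2 dx = -8/π;
  ∫_0^2 -π*x*cos(π*x/2)/2 dx = 4/π.
Sum: 0 + -48/π + 192/π^3 − 8/π + 4/π = -52/π + 192/π^3.
So LHS = -52/π + 192/π^3.
∫_0^2 v(x) φ(x) dx = ∫_0^2 (6*x^2*sin(π*x/2) + 2*x*sin(π*x/2) - sin(π*x/2)) dx. Term by term:
  ∫_0^2 -sin(π*x/2) dx = -4/π;  ∫_0^2 2*x*sin(π*x/2) dx = 8/π;  ∫_0^2 6*x^2*sin(π*x/2) dx = -192/π^3 + 48/π.
Sum: -4/π + 8/π + -192/π^3 + 48/π = -192/π^3 + 52/π.
So RHS = -∫_0^2 v(x) φ(x) dx = -52/π + 192/π^3.
LHS = RHS, so the identity holds for this test φ.
Moreover u is smooth here and v(x) = u'(x) = 6*x**2 + 2*x - 1 pointwise, so the identity holds for every test function. Hence v is the weak derivative of u.


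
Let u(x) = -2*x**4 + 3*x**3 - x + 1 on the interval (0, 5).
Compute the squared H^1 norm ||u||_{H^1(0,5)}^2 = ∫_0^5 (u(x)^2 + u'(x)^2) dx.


||u||_{H^1}^2 = 49099430/63

The H^1 norm (squared) on an interval (0, L) is
  ||u||_{H^1}^2 = ∫_0^L u(x)^2 dx + ∫_0^L u'(x)^2 dx.
Compute u'(x) = -8*x**3 + 9*x**2 - 1.
Then u(x)^2 = 4*x**8 - 12*x**7 + 9*x**6 + 4*x**5 - 10*x**4 + 6*x**3 + x**2 - 2*x + 1 and u'(x)^2 = 64*x**6 - 144*x**5 + 81*x**4 + 16*x**3 - 18*x**2 + 1.
Integrate each monomial from 0 to 5 using ∫_0^5 c·x^n dx = c·5^(n+1)/(n+1):
  ∫_0^5 u(x)^2 dx = ∫_0^5 (4*x^8 - 12*x^7 + 9*x^6 + 4*x^5 - 10*x^4 + 6*x^3 + x^2 - 2*x + 1) dx. Term by term:
    ∫_0^5 4*x^8 dx = 7812500/9;  ∫_0^5 -12*x^7 dx = -1171875/2;  ∫_0^5 9*x^6 dx = 703125/7;
    ∫_0^5 4*x^5 dx = 31250/3;  ∫_0^5 -10*x^4 dx = -6250;  ∫_0^5 6*x^3 dx = 1875/2;
    ∫_0^5 x^2 dx = 125/3;  ∫_0^5 -2*x dx = -25;  ∫_0^5 1 dx = 5.
  Sum: 7812500/9 − 1171875/2 + 703125/7 + 31250/3 − 6250 + 1875/2 + 125/3 − 25 + 5 = 24424490/63.
  ∫_0^5 u'(x)^2 dx = ∫_0^5 (64*x^6 - 144*x^5 + 81*x^4 + 16*x^3 - 18*x^2 + 1) dx. Term by term:
    ∫_0^5 64*x^6 dx = 5000000/7;  ∫_0^5 -144*x^5 dx = -375000;  ∫_0^5 81*x^4 dx = 50625;
    ∫_0^5 16*x^3 dx = 2500;  ∫_0^5 -18*x^2 dx = -750;  ∫_0^5 1 dx = 5.
  Sum: 5000000/7 − 375000 + 50625 + 2500 − 750 + 5 = 2741660/7.
Adding: ||u||_{H^1}^2 = 24424490/63 + 2741660/7 = 49099430/63.


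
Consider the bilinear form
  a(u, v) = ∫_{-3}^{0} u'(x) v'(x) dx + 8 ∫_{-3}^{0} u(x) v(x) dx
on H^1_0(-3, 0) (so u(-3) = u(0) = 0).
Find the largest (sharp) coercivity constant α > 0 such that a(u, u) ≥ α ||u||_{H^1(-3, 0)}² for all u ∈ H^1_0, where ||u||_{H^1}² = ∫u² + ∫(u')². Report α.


α = 1

Coercivity of a(·,·) on H^1_0(-3, 0) means a(u, u) ≥ α ||u||_{H^1}² for every u ∈ H^1_0.
The interval has length L = 3, and Poincaré/coercivity depend only on L. Here a(u, u) = ∫(u')² + (8)·∫u².
Here c = 8 ≥ 1, so a(u,u) = ∫(u')² + c∫u² ≥ ∫(u')² + ∫u² = ||u||_{H^1}², i.e. α = 1 works. No larger α is possible: a(u,u) ≥ α||u||_{H^1}² means (1−α)∫(u')² ≥ (α−c)∫u², and for the modes u_n = sin(nπ(x−x₀)/L) (x₀ the left endpoint) one has ∫u_n²/∫(u_n')² = (L/(nπ))² → 0, so a(u_n,u_n)/||u_n||_{H^1}² → 1. Hence the optimal constant is α = 1.
Therefore α = 1.


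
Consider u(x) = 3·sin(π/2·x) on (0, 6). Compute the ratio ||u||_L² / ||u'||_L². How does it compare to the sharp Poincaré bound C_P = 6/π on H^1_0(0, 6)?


||u||_L² / ||u'||_L² = 2/π < C_P = 6/π.

u(x) = 3·sin(π/2·x), so u'(x) = 3*π*cos(π*x/2)/2.
Writing u(x) = A·sin(kπx/L) with A = 3 and k = 3, use ∫_0^L sin²(kπx/L) dx = L/2 and ∫_0^L cos²(kπx/L) dx = L/2.
u² = 9·sin²(π/2·x) and (u')² = 9*π^2/4·cos²(π/2·x), and each of sin², cos² integrates to L/2 = 3 over (0, 6).
∫_0^6 u² dx = 27, so ||u||_L² = 3*sqrt(3).
∫_0^6 (u')² dx = 27*π^2/4, so ||u'||_L² = 3*sqrt(3)*π/2.
Ratio ||u||_L² / ||u'||_L² = 2/π.
Sharp Poincaré constant on H^1_0(0, 6) is C_P = L/π = 6/π, achieved by sin(π/6·x).
This is the k = 3 harmonic; the ratio L/(kπ) is strictly less than C_P = L/π, consistent with the sharp inequality ||u||_L² ≤ C_P ||u'||_L².


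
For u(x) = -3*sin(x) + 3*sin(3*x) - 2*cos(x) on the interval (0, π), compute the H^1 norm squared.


||u||_{H^1(0,π)}^2 = 58*π

u'(x) = 2*sin(x) - 3*cos(x) + 9*cos(3*x).
Expand u² and (u')² and integrate term by term on (0, π), using: for integers n ≥ 1, ∫_0^π sin²(nx) dx = ∫_0^π cos²(nx) dx = π/2; for n ≠ n', ∫_0^π sin(nx)sin(n'x) dx = ∫_0^π cos(nx)cos(n'x) dx = 0; and by product-to-sum, ∫_0^π sin(nx)cos(n'x) dx = ½∫_0^π [sin((n+n')x) + sin((n−n')x)] dx, which is 0 when n+n' is even and 2n/(n²−n'²) when n+n' is odd (it need not vanish on (0, π)).
  u² squared terms: (-3)²·∫sin(x)² dx = 9·π/2 = 9*π/2;  (-2)²·∫cos(x)² dx = 4·π/2 = 2*π;  (3)²·∫sin(3x)² dx = 9·π/2 = 9*π/2.
  u² cross terms: 2·(-3)·(-2)·∫sin(x)·cos(x) dx = 12·(0) = 0;  2·(-3)·(3)·∫sin(x)·sin(3x) dx = -18·(0) = 0;  2·(-2)·(3)·∫cos(x)·sin(3x) dx = -12·(0) = 0.
  So ∫_0^π u² dx = 9*π/2 + 2*π + 9*π/2 + 0 + 0 + 0 = 11*π.
  (u')² squared terms: (-3)²·∫cos(x)² dx = 9·π/2 = 9*π/2;  (2)²·∫sin(x)² dx = 4·π/2 = 2*π;  (9)²·∫cos(3x)² dx = 81·π/2 = 81*π/2.
  (u')² cross terms: 2·(-3)·(2)·∫cos(x)·sin(x) dx = -12·(0) = 0;  2·(-3)·(9)·∫cos(x)·cos(3x) dx = -54·(0) = 0;  2·(2)·(9)·∫sin(x)·cos(3x) dx = 36·(0) = 0.
  So ∫_0^π (u')² dx = 9*π/2 + 2*π + 81*π/2 + 0 + 0 + 0 = 47*π.
||u||_{H^1}^2 = (11*π) + (47*π) = 58*π.


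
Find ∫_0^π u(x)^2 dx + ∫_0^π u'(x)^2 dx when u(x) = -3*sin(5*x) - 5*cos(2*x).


||u||_{H^1(0,π)}^2 = 500/7 + 359*π/2

u'(x) = 10*sin(2*x) - 15*cos(5*x).
Expand u² and (u')² and integrate term by term on (0, π), using: for integers n ≥ 1, ∫_0^π sin²(nx) dx = ∫_0^π cos²(nx) dx = π/2; for n ≠ n', ∫_0^π sin(nx)sin(n'x) dx = ∫_0^π cos(nx)cos(n'x) dx = 0; and by product-to-sum, ∫_0^π sin(nx)cos(n'x) dx = ½∫_0^π [sin((n+n')x) + sin((n−n')x)] dx, which is 0 when n+n' is even and 2n/(n²−n'²) when n+n' is odd (it need not vanish on (0, π)).
  u² squared terms: (-5)²·∫cos(2x)² dx = 25·π/2 = 25*π/2;  (-3)²·∫sin(5x)² dx = 9·π/2 = 9*π/2.
  u² cross terms: 2·(-5)·(-3)·∫cos(2x)·sin(5x) dx = 30·(10/21) = 100/7.
  So ∫_0^π u² dx = 25*π/2 + 9*π/2 + 100/7 = 100/7 + 17*π.
  (u')² squared terms: (-15)²·∫cos(5x)² dx = 225·π/2 = 225*π/2;  (10)²·∫sin(2x)² dx = 100·π/2 = 50*π.
  (u')² cross terms: 2·(-15)·(10)·∫cos(5x)·sin(2x) dx = -300·(-4/21) = 400/7.
  So ∫_0^π (u')² dx = 225*π/2 + 50*π + 400/7 = 400/7 + 325*π/2.
||u||_{H^1}^2 = (100/7 + 17*π) + (400/7 + 325*π/2) = 500/7 + 359*π/2.


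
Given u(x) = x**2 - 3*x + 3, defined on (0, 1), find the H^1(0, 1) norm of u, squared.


||u||_{H^1}^2 = 241/30

The H^1 norm (squared) on an interval (0, L) is
  ||u||_{H^1}^2 = ∫_0^L u(x)^2 dx + ∫_0^L u'(x)^2 dx.
Compute u'(x) = 2*x - 3.
Then u(x)^2 = x**4 - 6*x**3 + 15*x**2 - 18*x + 9 and u'(x)^2 = 4*x**2 - 12*x + 9.
Integrate each monomial from 0 to 1 using ∫_0^1 c·x^n dx = c·1^(n+1)/(n+1):
  ∫_0^1 u(x)^2 dx = ∫_0^1 (x^4 - 6*x^3 + 15*x^2 - 18*x + 9) dx. Term by term:
    ∫_0^1 x^4 dx = 1/5;  ∫_0^1 -6*x^3 dx = -3/2;  ∫_0^1 15*x^2 dx = 5;
    ∫_0^1 -18*x dx = -9;  ∫_0^1 9 dx = 9.
  Sum: 1/5 − 3/2 + 5 − 9 + 9 = 37/10.
  ∫_0^1 u'(x)^2 dx = ∫_0^1 (4*x^2 - 12*x + 9) dx. Term by term:
    ∫_0^1 4*x^2 dx = 4/3;  ∫_0^1 -12*x dx = -6;  ∫_0^1 9 dx = 9.
  Sum: 4/3 − 6 + 9 = 13/3.
Adding: ||u||_{H^1}^2 = 37/10 + 13/3 = 241/30.


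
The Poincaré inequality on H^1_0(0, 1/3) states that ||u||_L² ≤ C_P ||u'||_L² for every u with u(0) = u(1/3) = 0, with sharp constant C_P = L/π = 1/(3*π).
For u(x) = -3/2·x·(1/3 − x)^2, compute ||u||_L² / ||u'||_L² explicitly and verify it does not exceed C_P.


||u||_L² / ||u'||_L² = sqrt(14)/42 < C_P = 1/(3*π).

u(x) = -3/2·x·(1/3 − x)^2, so u'(x) = (1 - 9*x)*(3*x - 1)/6.
u(x) = -3/2·x·(1/3 − x)^2 vanishes at x = 0 and x = 1/3, so u ∈ H^1_0(0, 1/3). Differentiate via the product rule and integrate the resulting polynomials term by term.
  ∫_0^1/3 u² dx = ∫_0^1/3 (9*x^6/4 - 3*x^5 + 3*x^4/2 - x^3/3 + x^2/36) dx. Term by term:
    ∫_0^1/3 9*x^6/4 dx = 1/6804;  ∫_0^1/3 -3*x^5 dx = -1/1458;  ∫_0^1/3 3*x^4/2 dx = 1/810;
    ∫_0^1/3 -x^3/3 dx = -1/972;  ∫_0^1/3 x^2/36 dx = 1/2916.
  Sum: 1/6804 − 1/1458 + 1/810 − 1/972 + 1/2916 = 1/102060.
  ∫_0^1/3 (u')² dx = ∫_0^1/3 (81*x^4/4 - 18*x^3 + 11*x^2/2 - 2*x/3 + 1/36) dx. Term by term:
    ∫_0^1/3 81*x^4/4 dx = 1/60;  ∫_0^1/3 -18*x^3 dx = -1/18;  ∫_0^1/3 11*x^2/2 dx = 11/162;
    ∫_0^1/3 -2*x/3 dx = -1/27;  ∫_0^1/3 1/36 dx = 1/108.
  Sum: 1/60 − 1/18 + 11/162 − 1/27 + 1/108 = 1/810.
∫_0^1/3 u² dx = 1/102060, so ||u||_L² = sqrt(35)/1890.
∫_0^1/3 (u')² dx = 1/810, so ||u'||_L² = sqrt(10)/90.
Ratio ||u||_L² / ||u'||_L² = sqrt(14)/42.
Sharp Poincaré constant on H^1_0(0, 1/3) is C_P = L/π = 1/(3*π), achieved by sin(3*π·x).
A polynomial bump cannot attain the sharp Poincaré constant (only the first sine eigenfunction does), so the ratio is strictly less than C_P, consistent with ||u||_L² ≤ C_P ||u'||_L².


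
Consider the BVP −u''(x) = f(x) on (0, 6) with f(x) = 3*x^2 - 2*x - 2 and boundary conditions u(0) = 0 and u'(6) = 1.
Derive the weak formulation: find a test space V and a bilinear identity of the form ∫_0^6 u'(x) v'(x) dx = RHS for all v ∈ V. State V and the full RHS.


V = {v ∈ H^1(0, 6) : v(0) = 0} (test functions vanish at x = 0 where u is specified); weak form: ∫_0^6 u'v' dx = ∫_0^6 (3*x^2 - 2*x - 2) v dx + v(6) for all v ∈ V.

Multiply both sides by a test function v and integrate from 0 to 6:
  ∫_0^6 −u''(x) v(x) dx = ∫_0^6 f(x) v(x) dx.
Integrate the LHS by parts once:
  ∫_0^6 −u'' v dx = −[u'(x) v(x)]_0^6 + ∫_0^6 u'(x) v'(x) dx.
Thus ∫_0^6 u'(x) v'(x) dx = ∫_0^6 f(x) v(x) dx + [u'(x) v(x)]_0^6.
Choose V so that boundary terms are either known or forced to vanish.
Mixed BC: u(0) = 0 (Dirichlet) and u'(6) = 1 (Neumann). Define V = {v ∈ H^1(0, 6) : v(0) = 0}. Then [u' v]_0^6 = u'(6)·v(6) − u'(0)·0 = v(6).
Weak formulation: find u (satisfying any essential BC) such that ∫_0^6 u'(x) v'(x) dx = ∫_0^6 f v dx + v(6) for all v ∈ V (Dirichlet at 0 absorbed into V; Neumann datum at x = 6 contributes the boundary term).
Substituting f(x) = 3*x^2 - 2*x - 2, the right-hand side is ∫_0^6 (3*x^2 - 2*x - 2) v dx + v(6).


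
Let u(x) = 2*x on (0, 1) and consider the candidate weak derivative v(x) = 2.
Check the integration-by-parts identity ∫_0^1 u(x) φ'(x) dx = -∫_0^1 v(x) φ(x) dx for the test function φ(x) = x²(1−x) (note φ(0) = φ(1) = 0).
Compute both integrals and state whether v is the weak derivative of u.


LHS = -1/6, RHS = -1/6. Yes, v = u' weakly.

u(x) = 2*x, classical derivative u'(x) = 2.
φ(x) = x²(1−x), so φ'(x) = x*(2 - 3*x).
Note φ(0) = φ(1) = 0, so the boundary term u·φ vanishes.
LHS = ∫_0^1 u(x) φ'(x) dx = ∫_0^1 (-6*x^3 + 4*x^2) dx. Term by term:
  ∫_0^1 -6*x^3 dx = -3/2;  ∫_0^1 4*x^2 dx = 4/3.
Sum: -3/2 + 4/3 = -1/6.
So LHS = -1/6.
∫_0^1 v(x) φ(x) dx = ∫_0^1 (-2*x^3 + 2*x^2) dx. Term by term:
  ∫_0^1 -2*x^3 dx = -1/2;  ∫_0^1 2*x^2 dx = 2/3.
Sum: -1/2 + 2/3 = 1/6.
So RHS = -∫_0^1 v(x) φ(x) dx = -1/6.
LHS = RHS, so the identity holds for this test φ.
Moreover u is smooth here and v(x) = u'(x) = 2 pointwise, so the identity holds for every test function. Hence v is the weak derivative of u.


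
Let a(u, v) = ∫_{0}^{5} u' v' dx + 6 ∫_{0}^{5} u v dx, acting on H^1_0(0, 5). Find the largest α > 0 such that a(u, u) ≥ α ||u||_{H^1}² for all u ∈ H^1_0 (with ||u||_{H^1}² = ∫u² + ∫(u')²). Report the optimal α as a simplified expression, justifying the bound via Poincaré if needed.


α = 1

Coercivity of a(·,·) on H^1_0(0, 5) means a(u, u) ≥ α ||u||_{H^1}² for every u ∈ H^1_0.
The interval has length L = 5, and Poincaré/coercivity depend only on L. Here a(u, u) = ∫(u')² + (6)·∫u².
Here c = 6 ≥ 1, so a(u,u) = ∫(u')² + c∫u² ≥ ∫(u')² + ∫u² = ||u||_{H^1}², i.e. α = 1 works. No larger α is possible: a(u,u) ≥ α||u||_{H^1}² means (1−α)∫(u')² ≥ (α−c)∫u², and for the modes u_n = sin(nπ(x−x₀)/L) (x₀ the left endpoint) one has ∫u_n²/∫(u_n')² = (L/(nπ))² → 0, so a(u_n,u_n)/||u_n||_{H^1}² → 1. Hence the optimal constant is α = 1.
Therefore α = 1.


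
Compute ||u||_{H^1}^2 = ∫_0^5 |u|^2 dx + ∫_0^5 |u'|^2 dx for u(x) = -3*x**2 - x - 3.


||u||_{H^1}^2 = 54775/6

The H^1 norm (squared) on an interval (0, L) is
  ||u||_{H^1}^2 = ∫_0^L u(x)^2 dx + ∫_0^L u'(x)^2 dx.
Compute u'(x) = -6*x - 1.
Then u(x)^2 = 9*x**4 + 6*x**3 + 19*x**2 + 6*x + 9 and u'(x)^2 = 36*x**2 + 12*x + 1.
Integrate each monomial from 0 to 5 using ∫_0^5 c·x^n dx = c·5^(n+1)/(n+1):
  ∫_0^5 u(x)^2 dx = ∫_0^5 (9*x^4 + 6*x^3 + 19*x^2 + 6*x + 9) dx. Term by term:
    ∫_0^5 9*x^4 dx = 5625;  ∫_0^5 6*x^3 dx = 1875/2;  ∫_0^5 19*x^2 dx = 2375/3;
    ∫_0^5 6*x dx = 75;  ∫_0^5 9 dx = 45.
  Sum: 5625 + 1875/2 + 2375/3 + 75 + 45 = 44845/6.
  ∫_0^5 u'(x)^2 dx = ∫_0^5 (36*x^2 + 12*x + 1) dx. Term by term:
    ∫_0^5 36*x^2 dx = 1500;  ∫_0^5 12*x dx = 150;  ∫_0^5 1 dx = 5.
  Sum: 1500 + 150 + 5 = 1655.
Adding: ||u||_{H^1}^2 = 44845/6 + 1655 = 54775/6.


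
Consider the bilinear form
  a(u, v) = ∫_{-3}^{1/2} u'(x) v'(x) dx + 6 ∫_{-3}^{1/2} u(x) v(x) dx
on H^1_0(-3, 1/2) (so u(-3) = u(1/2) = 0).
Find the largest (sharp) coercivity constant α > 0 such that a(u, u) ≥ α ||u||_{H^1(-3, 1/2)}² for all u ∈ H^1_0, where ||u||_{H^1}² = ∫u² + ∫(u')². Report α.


α = 1

Coercivity of a(·,·) on H^1_0(-3, 1/2) means a(u, u) ≥ α ||u||_{H^1}² for every u ∈ H^1_0.
The interval has length L = 7/2, and Poincaré/coercivity depend only on L. Here a(u, u) = ∫(u')² + (6)·∫u².
Here c = 6 ≥ 1, so a(u,u) = ∫(u')² + c∫u² ≥ ∫(u')² + ∫u² = ||u||_{H^1}², i.e. α = 1 works. No larger α is possible: a(u,u) ≥ α||u||_{H^1}² means (1−α)∫(u')² ≥ (α−c)∫u², and for the modes u_n = sin(nπ(x−x₀)/L) (x₀ the left endpoint) one has ∫u_n²/∫(u_n')² = (L/(nπ))² → 0, so a(u_n,u_n)/||u_n||_{H^1}² → 1. Hence the optimal constant is α = 1.
Therefore α = 1.


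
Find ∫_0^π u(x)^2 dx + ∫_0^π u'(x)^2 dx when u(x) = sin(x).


||u||_{H^1(0,π)}^2 = π

u'(x) = cos(x).
Expand u² and (u')² and integrate term by term on (0, π), using: for integers n ≥ 1, ∫_0^π sin²(nx) dx = ∫_0^π cos²(nx) dx = π/2; for n ≠ n', ∫_0^π sin(nx)sin(n'x) dx = ∫_0^π cos(nx)cos(n'x) dx = 0; and by product-to-sum, ∫_0^π sin(nx)cos(n'x) dx = ½∫_0^π [sin((n+n')x) + sin((n−n')x)] dx, which is 0 when n+n' is even and 2n/(n²−n'²) when n+n' is odd (it need not vanish on (0, π)).
  u² squared terms: (1)²·∫sin(x)² dx = 1·π/2 = π/2.
  So ∫_0^π u² dx = π/2.
  (u')² squared terms: (1)²·∫cos(x)² dx = 1·π/2 = π/2.
  So ∫_0^π (u')² dx = π/2.
||u||_{H^1}^2 = (π/2) + (π/2) = π.


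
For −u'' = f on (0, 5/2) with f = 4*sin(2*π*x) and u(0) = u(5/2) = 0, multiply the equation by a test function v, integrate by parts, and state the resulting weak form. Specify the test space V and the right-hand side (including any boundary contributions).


V = H^1_0(0, 5/2) (so v(0) = v(5/2) = 0); weak form: ∫_0^5/2 u'v' dx = ∫_0^5/2 (4*sin(2*π*x)) v dx for all v ∈ V.

Multiply both sides by a test function v and integrate from 0 to 5/2:
  ∫_0^5/2 −u''(x) v(x) dx = ∫_0^5/2 f(x) v(x) dx.
Integrate the LHS by parts once:
  ∫_0^5/2 −u'' v dx = −[u'(x) v(x)]_0^5/2 + ∫_0^5/2 u'(x) v'(x) dx.
Thus ∫_0^5/2 u'(x) v'(x) dx = ∫_0^5/2 f(x) v(x) dx + [u'(x) v(x)]_0^5/2.
Choose V so that boundary terms are either known or forced to vanish.
u is Dirichlet: u(0) = u(5/2) = 0. Let V = H^1_0(0, 5/2); then v(0) = v(5/2) = 0, and [u' v]_0^5/2 = 0.
Weak formulation: find u (satisfying any essential BC) such that ∫_0^5/2 u'(x) v'(x) dx = ∫_0^5/2 f v dx for all v ∈ V.
Substituting f(x) = 4*sin(2*π*x), the right-hand side is ∫_0^5/2 (4*sin(2*π*x)) v dx.
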